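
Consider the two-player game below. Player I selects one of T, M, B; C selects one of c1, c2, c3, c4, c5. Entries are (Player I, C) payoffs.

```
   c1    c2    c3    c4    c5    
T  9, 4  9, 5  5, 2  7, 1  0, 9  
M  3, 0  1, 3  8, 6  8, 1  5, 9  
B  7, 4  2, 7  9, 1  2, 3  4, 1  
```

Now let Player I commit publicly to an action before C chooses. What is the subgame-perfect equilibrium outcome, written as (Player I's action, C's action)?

Solve by backward induction (Player I leads).
- T: BR = c5, leader payoff 0.
- M: BR = c5, leader payoff 5.
- B: BR = c2, leader payoff 2.
Among 0, 5, 2, the best is 5 at M. Subgame-perfect outcome: (M, c5) with payoffs (5, 9).

(M, c5)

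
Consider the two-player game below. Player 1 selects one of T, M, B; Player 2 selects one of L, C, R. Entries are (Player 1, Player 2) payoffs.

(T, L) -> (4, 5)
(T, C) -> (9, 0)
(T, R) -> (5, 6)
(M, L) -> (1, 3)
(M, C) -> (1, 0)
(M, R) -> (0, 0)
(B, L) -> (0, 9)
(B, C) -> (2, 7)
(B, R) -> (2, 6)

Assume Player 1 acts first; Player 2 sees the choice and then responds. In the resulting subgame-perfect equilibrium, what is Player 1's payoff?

Solve by backward induction (Player 1 leads).
- T: BR = R, leader payoff 5.
- M: BR = L, leader payoff 1.
- B: BR = L, leader payoff 0.
Player 1's induced payoffs are 5, 1, 0, so Player 1 commits to T. Subgame-perfect outcome: (T, R) with payoffs (5, 6).

5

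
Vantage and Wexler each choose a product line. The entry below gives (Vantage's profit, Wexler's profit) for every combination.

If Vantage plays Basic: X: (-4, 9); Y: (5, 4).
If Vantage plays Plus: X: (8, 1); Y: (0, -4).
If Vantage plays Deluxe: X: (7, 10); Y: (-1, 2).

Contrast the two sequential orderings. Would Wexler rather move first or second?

If Vantage leads: Wexler's best replies are Basic→X, Plus→X, Deluxe→X; Vantage's induced payoffs -4, 8, 7; outcome (Plus, X), payoffs (8, 1).
If Wexler leads: Vantage's best replies are X→Plus, Y→Basic; Wexler's induced payoffs 1, 4; outcome (Basic, Y), payoffs (5, 4).
Wexler gets 4 moving first and 1 moving second, so Wexler prefers to move first.

first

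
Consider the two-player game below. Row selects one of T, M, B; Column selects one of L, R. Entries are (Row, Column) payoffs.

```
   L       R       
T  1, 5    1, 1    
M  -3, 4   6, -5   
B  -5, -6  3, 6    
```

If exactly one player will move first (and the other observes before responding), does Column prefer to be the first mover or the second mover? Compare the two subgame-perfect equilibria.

If Row leads: Column's best replies are T→L, M→L, B→R; Row's induced payoffs 1, -3, 3; outcome (B, R), payoffs (3, 6).
If Column leads: Row's best replies are L→T, R→M; Column's induced payoffs 5, -5; outcome (T, L), payoffs (1, 5).
Column gets 5 moving first and 6 moving second, so Column prefers to move second.

second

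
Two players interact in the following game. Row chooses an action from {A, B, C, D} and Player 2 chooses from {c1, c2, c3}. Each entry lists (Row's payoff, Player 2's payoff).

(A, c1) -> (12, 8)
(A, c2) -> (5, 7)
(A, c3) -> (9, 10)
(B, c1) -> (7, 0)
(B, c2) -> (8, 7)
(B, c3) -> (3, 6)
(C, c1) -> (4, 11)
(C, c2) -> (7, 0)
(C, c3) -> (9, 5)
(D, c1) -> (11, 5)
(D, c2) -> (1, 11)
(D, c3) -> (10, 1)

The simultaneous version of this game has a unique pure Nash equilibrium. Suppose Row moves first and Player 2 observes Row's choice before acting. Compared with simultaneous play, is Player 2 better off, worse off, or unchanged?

Player 2 best-responds to each possible Row move:
- A → Player 2 plays c3 (best of 8, 7, 10); Row gets 9.
- B → Player 2 plays c2 (best of 0, 7, 6); Row gets 8.
- C → Player 2 plays c1 (best of 11, 0, 5); Row gets 4.
- D → Player 2 plays c2 (best of 5, 11, 1); Row gets 1.
Among 9, 8, 4, 1, the best is 9 at A. Subgame-perfect outcome: (A, c3) with payoffs (9, 10).
Under simultaneous play:
Row's best replies: c1→A; c2→B; c3→D.
Player 2's best replies: A→c3; B→c2; C→c1; D→c2.
The unique mutual best reply is (B, c2), giving (8, 7).
Player 2 earns 10 sequentially versus 7 at the Nash outcome: better off.

better off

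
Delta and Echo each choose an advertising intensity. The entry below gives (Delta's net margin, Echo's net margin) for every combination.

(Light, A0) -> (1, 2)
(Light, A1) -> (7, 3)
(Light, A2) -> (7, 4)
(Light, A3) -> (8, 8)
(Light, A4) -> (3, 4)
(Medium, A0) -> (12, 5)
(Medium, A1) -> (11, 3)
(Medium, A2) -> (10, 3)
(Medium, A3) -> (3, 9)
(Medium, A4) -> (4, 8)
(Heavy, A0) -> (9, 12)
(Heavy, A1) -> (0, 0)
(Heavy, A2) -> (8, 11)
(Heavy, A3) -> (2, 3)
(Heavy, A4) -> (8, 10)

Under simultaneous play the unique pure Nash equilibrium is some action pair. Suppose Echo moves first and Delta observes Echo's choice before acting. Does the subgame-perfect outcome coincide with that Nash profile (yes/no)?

no

Work backward from Delta's decision.
- A0 → Delta plays Medium (best of 1, 12, 9); Echo gets 5.
- A1 → Delta plays Medium (best of 7, 11, 0); Echo gets 3.
- A2 → Delta plays Medium (best of 7, 10, 8); Echo gets 3.
- A3 → Delta plays Light (best of 8, 3, 2); Echo gets 8.
- A4 → Delta plays Heavy (best of 3, 4, 8); Echo gets 10.
Among 5, 3, 3, 8, 10, the best is 10 at A4. Subgame-perfect outcome: (Heavy, A4) with payoffs (8, 10).
Under simultaneous play:
Delta's best replies: A0→Medium; A1→Medium; A2→Medium; A3→Light; A4→Heavy.
Echo's best replies: Light→A3; Medium→A3; Heavy→A0.
The unique mutual best reply is (Light, A3), giving (8, 8).
Sequential outcome (Heavy, A4) differs from the Nash profile (Light, A3).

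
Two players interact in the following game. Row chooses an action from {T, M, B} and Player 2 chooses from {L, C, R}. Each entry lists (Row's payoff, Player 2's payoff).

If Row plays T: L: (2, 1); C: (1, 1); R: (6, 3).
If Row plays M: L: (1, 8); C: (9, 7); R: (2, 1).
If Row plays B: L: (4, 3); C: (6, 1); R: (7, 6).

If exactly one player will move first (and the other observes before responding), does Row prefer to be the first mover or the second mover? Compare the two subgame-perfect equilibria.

second

If Row leads: Player 2's best replies are T→R, M→L, B→R; Row's induced payoffs 6, 1, 7; outcome (B, R), payoffs (7, 6).
If Player 2 leads: Row's best replies are L→B, C→M, R→B; Player 2's induced payoffs 3, 7, 6; outcome (M, C), payoffs (9, 7).
Row gets 7 moving first and 9 moving second, so Row prefers to move second.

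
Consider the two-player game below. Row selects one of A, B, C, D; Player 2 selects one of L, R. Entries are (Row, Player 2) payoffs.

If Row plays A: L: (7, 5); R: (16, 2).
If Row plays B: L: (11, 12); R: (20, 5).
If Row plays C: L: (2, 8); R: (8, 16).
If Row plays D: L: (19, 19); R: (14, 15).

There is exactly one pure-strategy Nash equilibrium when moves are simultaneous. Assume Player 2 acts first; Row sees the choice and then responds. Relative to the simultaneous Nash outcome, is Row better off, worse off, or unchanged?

unchanged

Row best-responds to each possible Player 2 move:
- L: Row compares 7, 11, 2, 19 and picks D; Player 2 would get 19.
- R: Row compares 16, 20, 8, 14 and picks B; Player 2 would get 5.
Player 2's induced payoffs are 19, 5, so Player 2 commits to L. Subgame-perfect outcome: (D, L) with payoffs (19, 19).
For the simultaneous game, intersect best replies.
Row's best replies: L→D; R→B.
Player 2's best replies: A→L; B→L; C→R; D→L.
Only (D, L) has each player best-responding; Nash payoffs (19, 19).
Row earns 19 sequentially versus 19 at the Nash outcome: unchanged.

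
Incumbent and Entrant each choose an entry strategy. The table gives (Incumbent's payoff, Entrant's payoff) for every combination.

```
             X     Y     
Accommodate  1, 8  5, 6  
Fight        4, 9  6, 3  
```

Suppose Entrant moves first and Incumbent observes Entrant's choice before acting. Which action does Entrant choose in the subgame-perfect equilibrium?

X

Incumbent best-responds to each possible Entrant move:
- X: BR = Fight, leader payoff 9.
- Y: BR = Fight, leader payoff 3.
Among 9, 3, the best is 9 at X. Subgame-perfect outcome: (Fight, X) with payoffs (4, 9).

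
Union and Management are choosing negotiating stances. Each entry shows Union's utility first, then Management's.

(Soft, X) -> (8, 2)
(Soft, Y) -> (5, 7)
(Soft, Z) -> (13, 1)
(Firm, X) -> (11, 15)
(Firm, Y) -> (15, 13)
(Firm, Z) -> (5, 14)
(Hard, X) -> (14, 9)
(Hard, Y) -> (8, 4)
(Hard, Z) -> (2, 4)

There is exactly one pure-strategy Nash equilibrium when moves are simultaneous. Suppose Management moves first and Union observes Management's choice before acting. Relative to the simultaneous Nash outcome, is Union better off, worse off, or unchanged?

better off

Solve by backward induction (Management leads).
- X → Union plays Hard (best of 8, 11, 14); Management gets 9.
- Y → Union plays Firm (best of 5, 15, 8); Management gets 13.
- Z → Union plays Soft (best of 13, 5, 2); Management gets 1.
Maximizing over 9, 13, 1, Management chooses Y. Subgame-perfect outcome: (Firm, Y) with payoffs (15, 13).
Now find the simultaneous Nash equilibrium.
Union's best replies: X→Hard; Y→Firm; Z→Soft.
Management's best replies: Soft→Y; Firm→X; Hard→X.
The unique mutual best reply is (Hard, X), giving (14, 9).
Union earns 15 sequentially versus 14 at the Nash outcome: better off.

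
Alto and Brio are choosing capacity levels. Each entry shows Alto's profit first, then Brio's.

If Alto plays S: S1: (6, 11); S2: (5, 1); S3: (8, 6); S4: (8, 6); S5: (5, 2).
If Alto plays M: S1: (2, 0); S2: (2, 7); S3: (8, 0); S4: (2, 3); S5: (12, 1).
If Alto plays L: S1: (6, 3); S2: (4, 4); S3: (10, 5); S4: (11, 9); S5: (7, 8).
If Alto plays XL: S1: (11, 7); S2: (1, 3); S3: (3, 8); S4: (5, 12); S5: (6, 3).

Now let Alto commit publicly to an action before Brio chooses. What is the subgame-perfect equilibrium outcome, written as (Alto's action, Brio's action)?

(L, S4)

Solve by backward induction (Alto leads).
- S → Brio plays S1 (best of 11, 1, 6, 6, 2); Alto gets 6.
- M → Brio plays S2 (best of 0, 7, 0, 3, 1); Alto gets 2.
- L → Brio plays S4 (best of 3, 4, 5, 9, 8); Alto gets 11.
- XL → Brio plays S4 (best of 7, 3, 8, 12, 3); Alto gets 5.
Among 6, 2, 11, 5, the best is 11 at L. Subgame-perfect outcome: (L, S4) with payoffs (11, 9).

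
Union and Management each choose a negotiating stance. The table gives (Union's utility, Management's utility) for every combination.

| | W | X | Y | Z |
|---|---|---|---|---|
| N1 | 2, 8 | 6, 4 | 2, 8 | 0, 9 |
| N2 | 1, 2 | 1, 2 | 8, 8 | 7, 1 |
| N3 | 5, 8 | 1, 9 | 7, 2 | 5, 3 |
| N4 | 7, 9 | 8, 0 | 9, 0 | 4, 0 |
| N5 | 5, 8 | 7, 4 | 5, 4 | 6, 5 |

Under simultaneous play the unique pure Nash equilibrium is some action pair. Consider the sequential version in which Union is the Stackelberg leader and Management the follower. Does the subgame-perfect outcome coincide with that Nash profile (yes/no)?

no

Work backward from Management's decision.
- N1: Management compares 8, 4, 8, 9 and picks Z; Union would get 0.
- N2: Management compares 2, 2, 8, 1 and picks Y; Union would get 8.
- N3: Management compares 8, 9, 2, 3 and picks X; Union would get 1.
- N4: Management compares 9, 0, 0, 0 and picks W; Union would get 7.
- N5: Management compares 8, 4, 4, 5 and picks W; Union would get 5.
Among 0, 8, 1, 7, 5, the best is 8 at N2. Subgame-perfect outcome: (N2, Y) with payoffs (8, 8).
Now find the simultaneous Nash equilibrium.
Union's best replies: W→N4; X→N4; Y→N4; Z→N2.
Management's best replies: N1→Z; N2→Y; N3→X; N4→W; N5→W.
The unique mutual best reply is (N4, W), giving (7, 9).
Sequential outcome (N2, Y) differs from the Nash profile (N4, W).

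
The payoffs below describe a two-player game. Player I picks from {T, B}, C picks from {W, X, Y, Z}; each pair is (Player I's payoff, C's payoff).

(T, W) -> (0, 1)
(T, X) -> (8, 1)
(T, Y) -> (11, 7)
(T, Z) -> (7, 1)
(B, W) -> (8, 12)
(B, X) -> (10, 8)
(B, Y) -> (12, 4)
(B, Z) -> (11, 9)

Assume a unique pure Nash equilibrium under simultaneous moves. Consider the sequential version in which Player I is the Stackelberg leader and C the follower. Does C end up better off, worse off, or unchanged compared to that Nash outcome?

Work backward from C's decision.
- T → C plays Y (best of 1, 1, 7, 1); Player I gets 11.
- B → C plays W (best of 12, 8, 4, 9); Player I gets 8.
Maximizing over 11, 8, Player I chooses T. Subgame-perfect outcome: (T, Y) with payoffs (11, 7).
For the simultaneous game, intersect best replies.
Player I's best replies: W→B; X→B; Y→B; Z→B.
C's best replies: T→Y; B→W.
Only (B, W) has each player best-responding; Nash payoffs (8, 12).
C earns 7 sequentially versus 12 at the Nash outcome: worse off.

worse off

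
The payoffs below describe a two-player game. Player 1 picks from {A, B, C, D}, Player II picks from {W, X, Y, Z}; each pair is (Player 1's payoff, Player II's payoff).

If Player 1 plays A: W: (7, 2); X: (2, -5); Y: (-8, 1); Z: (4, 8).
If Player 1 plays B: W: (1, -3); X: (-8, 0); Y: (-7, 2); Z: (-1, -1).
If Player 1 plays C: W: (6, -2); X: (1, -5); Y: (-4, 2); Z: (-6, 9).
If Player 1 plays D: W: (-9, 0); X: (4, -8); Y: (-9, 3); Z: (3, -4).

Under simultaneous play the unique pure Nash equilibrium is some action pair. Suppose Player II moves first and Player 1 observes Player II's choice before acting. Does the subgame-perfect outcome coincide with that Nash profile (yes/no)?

Backward induction with Player II moving first.
- W: BR = A, leader payoff 2.
- X: BR = D, leader payoff -8.
- Y: BR = C, leader payoff 2.
- Z: BR = A, leader payoff 8.
Player II's induced payoffs are 2, -8, 2, 8, so Player II commits to Z. Subgame-perfect outcome: (A, Z) with payoffs (4, 8).
Under simultaneous play:
Player 1's best replies: W→A; X→D; Y→C; Z→A.
Player II's best replies: A→Z; B→Y; C→Z; D→Y.
The unique mutual best reply is (A, Z), giving (4, 8).
Sequential outcome (A, Z) coincides with the Nash profile (A, Z).

yes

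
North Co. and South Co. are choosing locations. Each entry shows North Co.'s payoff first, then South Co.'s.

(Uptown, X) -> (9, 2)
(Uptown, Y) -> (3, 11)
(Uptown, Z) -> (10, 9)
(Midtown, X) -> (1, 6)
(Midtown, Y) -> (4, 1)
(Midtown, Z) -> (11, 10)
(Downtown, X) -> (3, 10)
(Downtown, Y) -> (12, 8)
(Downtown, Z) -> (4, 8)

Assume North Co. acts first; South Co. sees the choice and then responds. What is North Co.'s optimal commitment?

Work backward from South Co.'s decision.
- Uptown: South Co. compares 2, 11, 9 and picks Y; North Co. would get 3.
- Midtown: South Co. compares 6, 1, 10 and picks Z; North Co. would get 11.
- Downtown: South Co. compares 10, 8, 8 and picks X; North Co. would get 3.
Among 3, 11, 3, the best is 11 at Midtown. Subgame-perfect outcome: (Midtown, Z) with payoffs (11, 10).

Midtown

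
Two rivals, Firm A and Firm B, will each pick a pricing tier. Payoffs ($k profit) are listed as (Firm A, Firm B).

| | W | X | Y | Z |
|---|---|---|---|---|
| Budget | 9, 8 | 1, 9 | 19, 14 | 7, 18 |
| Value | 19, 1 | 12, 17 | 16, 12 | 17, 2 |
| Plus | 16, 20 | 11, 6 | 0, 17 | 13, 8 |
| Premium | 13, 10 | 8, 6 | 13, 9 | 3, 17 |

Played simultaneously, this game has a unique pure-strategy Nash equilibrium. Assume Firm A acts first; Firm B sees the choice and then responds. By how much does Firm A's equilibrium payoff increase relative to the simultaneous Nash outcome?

4

Backward induction with Firm A moving first.
- Budget → Firm B plays Z (best of 8, 9, 14, 18); Firm A gets 7.
- Value → Firm B plays X (best of 1, 17, 12, 2); Firm A gets 12.
- Plus → Firm B plays W (best of 20, 6, 17, 8); Firm A gets 16.
- Premium → Firm B plays Z (best of 10, 6, 9, 17); Firm A gets 3.
Firm A's induced payoffs are 7, 12, 16, 3, so Firm A commits to Plus. Subgame-perfect outcome: (Plus, W) with payoffs (16, 20).
Now find the simultaneous Nash equilibrium.
Firm A's best replies: W→Value; X→Value; Y→Budget; Z→Value.
Firm B's best replies: Budget→Z; Value→X; Plus→W; Premium→Z.
Only (Value, X) has each player best-responding; Nash payoffs (12, 17).
Firm A's commitment gain: 16 − 12 = 4.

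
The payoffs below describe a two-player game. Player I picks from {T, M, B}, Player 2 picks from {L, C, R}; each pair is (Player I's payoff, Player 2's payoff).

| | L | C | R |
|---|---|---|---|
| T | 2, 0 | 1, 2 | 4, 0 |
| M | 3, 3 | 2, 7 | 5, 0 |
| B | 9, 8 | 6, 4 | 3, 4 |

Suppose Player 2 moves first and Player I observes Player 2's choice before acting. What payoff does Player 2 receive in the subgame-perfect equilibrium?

Work backward from Player I's decision.
- L: BR = B, leader payoff 8.
- C: BR = B, leader payoff 4.
- R: BR = M, leader payoff 0.
Among 8, 4, 0, the best is 8 at L. Subgame-perfect outcome: (B, L) with payoffs (9, 8).

8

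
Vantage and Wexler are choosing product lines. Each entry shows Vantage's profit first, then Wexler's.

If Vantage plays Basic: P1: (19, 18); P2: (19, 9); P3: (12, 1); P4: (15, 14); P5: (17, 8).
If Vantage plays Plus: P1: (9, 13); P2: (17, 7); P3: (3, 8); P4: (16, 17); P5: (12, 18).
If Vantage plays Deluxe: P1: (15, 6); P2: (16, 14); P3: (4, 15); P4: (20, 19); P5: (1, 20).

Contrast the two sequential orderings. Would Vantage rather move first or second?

If Vantage leads: Wexler's best replies are Basic→P1, Plus→P5, Deluxe→P5; Vantage's induced payoffs 19, 12, 1; outcome (Basic, P1), payoffs (19, 18).
If Wexler leads: Vantage's best replies are P1→Basic, P2→Basic, P3→Basic, P4→Deluxe, P5→Basic; Wexler's induced payoffs 18, 9, 1, 19, 8; outcome (Deluxe, P4), payoffs (20, 19).
Vantage gets 19 moving first and 20 moving second, so Vantage prefers to move second.

second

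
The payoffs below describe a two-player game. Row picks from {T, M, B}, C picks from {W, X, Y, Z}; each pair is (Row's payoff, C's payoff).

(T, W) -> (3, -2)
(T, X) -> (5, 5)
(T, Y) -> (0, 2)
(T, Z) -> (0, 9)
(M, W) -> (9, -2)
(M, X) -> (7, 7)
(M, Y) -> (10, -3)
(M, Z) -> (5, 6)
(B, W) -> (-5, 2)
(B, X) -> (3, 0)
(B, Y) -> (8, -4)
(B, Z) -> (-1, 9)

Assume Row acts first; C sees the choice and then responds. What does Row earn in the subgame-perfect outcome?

Work backward from C's decision.
- T → C plays Z (best of -2, 5, 2, 9); Row gets 0.
- M → C plays X (best of -2, 7, -3, 6); Row gets 7.
- B → C plays Z (best of 2, 0, -4, 9); Row gets -1.
Maximizing over 0, 7, -1, Row chooses M. Subgame-perfect outcome: (M, X) with payoffs (7, 7).

7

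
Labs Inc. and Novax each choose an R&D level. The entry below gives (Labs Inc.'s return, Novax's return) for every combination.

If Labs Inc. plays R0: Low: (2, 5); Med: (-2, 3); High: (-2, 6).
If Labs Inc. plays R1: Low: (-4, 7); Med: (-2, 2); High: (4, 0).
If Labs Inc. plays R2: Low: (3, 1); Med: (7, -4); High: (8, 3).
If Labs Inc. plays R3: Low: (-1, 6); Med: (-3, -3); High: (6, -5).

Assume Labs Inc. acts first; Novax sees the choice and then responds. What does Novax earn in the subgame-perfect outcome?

3

Work backward from Novax's decision.
- R0 → Novax plays High (best of 5, 3, 6); Labs Inc. gets -2.
- R1 → Novax plays Low (best of 7, 2, 0); Labs Inc. gets -4.
- R2 → Novax plays High (best of 1, -4, 3); Labs Inc. gets 8.
- R3 → Novax plays Low (best of 6, -3, -5); Labs Inc. gets -1.
Maximizing over -2, -4, 8, -1, Labs Inc. chooses R2. Subgame-perfect outcome: (R2, High) with payoffs (8, 3).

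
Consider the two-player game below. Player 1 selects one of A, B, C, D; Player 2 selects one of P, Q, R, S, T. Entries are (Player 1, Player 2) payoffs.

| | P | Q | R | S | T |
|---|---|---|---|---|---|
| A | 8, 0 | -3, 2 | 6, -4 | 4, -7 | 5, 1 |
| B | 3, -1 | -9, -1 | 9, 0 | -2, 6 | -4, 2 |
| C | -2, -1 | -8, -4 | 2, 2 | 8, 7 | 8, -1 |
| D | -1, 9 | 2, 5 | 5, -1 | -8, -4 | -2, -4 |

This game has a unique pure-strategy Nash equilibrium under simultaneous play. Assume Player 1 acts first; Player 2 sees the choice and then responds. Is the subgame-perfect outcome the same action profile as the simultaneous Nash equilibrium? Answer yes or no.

yes

Player 2 best-responds to each possible Player 1 move:
- A: BR = Q, leader payoff -3.
- B: BR = S, leader payoff -2.
- C: BR = S, leader payoff 8.
- D: BR = P, leader payoff -1.
Maximizing over -3, -2, 8, -1, Player 1 chooses C. Subgame-perfect outcome: (C, S) with payoffs (8, 7).
Under simultaneous play:
Player 1's best replies: P→A; Q→D; R→B; S→C; T→C.
Player 2's best replies: A→Q; B→S; C→S; D→P.
Only (C, S) has each player best-responding; Nash payoffs (8, 7).
Sequential outcome (C, S) coincides with the Nash profile (C, S).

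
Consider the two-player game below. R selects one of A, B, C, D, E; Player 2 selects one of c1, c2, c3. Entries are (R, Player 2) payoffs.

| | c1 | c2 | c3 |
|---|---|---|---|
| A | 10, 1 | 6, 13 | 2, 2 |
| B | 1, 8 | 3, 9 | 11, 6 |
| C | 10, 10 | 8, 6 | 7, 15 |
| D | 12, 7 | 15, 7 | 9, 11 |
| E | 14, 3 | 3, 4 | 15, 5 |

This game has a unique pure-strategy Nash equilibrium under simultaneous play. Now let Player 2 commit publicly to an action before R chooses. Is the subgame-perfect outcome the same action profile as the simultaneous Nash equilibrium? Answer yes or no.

no

Solve by backward induction (Player 2 leads).
- c1: BR = E, leader payoff 3.
- c2: BR = D, leader payoff 7.
- c3: BR = E, leader payoff 5.
Maximizing over 3, 7, 5, Player 2 chooses c2. Subgame-perfect outcome: (D, c2) with payoffs (15, 7).
Now find the simultaneous Nash equilibrium.
R's best replies: c1→E; c2→D; c3→E.
Player 2's best replies: A→c2; B→c2; C→c3; D→c3; E→c3.
The unique mutual best reply is (E, c3), giving (15, 5).
Sequential outcome (D, c2) differs from the Nash profile (E, c3).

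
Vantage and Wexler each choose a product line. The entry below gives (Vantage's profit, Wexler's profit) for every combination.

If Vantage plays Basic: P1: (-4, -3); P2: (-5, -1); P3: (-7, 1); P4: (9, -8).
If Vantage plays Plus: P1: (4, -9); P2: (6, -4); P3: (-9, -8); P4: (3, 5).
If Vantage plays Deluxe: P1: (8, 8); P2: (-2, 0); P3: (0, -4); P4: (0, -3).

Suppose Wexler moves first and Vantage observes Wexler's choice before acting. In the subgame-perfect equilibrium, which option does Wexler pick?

Solve by backward induction (Wexler leads).
- P1 → Vantage plays Deluxe (best of -4, 4, 8); Wexler gets 8.
- P2 → Vantage plays Plus (best of -5, 6, -2); Wexler gets -4.
- P3 → Vantage plays Deluxe (best of -7, -9, 0); Wexler gets -4.
- P4 → Vantage plays Basic (best of 9, 3, 0); Wexler gets -8.
Maximizing over 8, -4, -4, -8, Wexler chooses P1. Subgame-perfect outcome: (Deluxe, P1) with payoffs (8, 8).

P1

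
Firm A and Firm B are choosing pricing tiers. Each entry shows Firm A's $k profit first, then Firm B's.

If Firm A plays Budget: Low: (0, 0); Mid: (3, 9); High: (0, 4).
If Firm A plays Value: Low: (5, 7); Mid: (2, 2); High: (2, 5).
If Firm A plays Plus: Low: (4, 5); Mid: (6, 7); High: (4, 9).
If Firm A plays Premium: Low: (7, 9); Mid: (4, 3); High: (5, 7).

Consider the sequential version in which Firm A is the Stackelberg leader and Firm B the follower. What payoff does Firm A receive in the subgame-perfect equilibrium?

Firm B best-responds to each possible Firm A move:
- Budget: BR = Mid, leader payoff 3.
- Value: BR = Low, leader payoff 5.
- Plus: BR = High, leader payoff 4.
- Premium: BR = Low, leader payoff 7.
Firm A's induced payoffs are 3, 5, 4, 7, so Firm A commits to Premium. Subgame-perfect outcome: (Premium, Low) with payoffs (7, 9).

7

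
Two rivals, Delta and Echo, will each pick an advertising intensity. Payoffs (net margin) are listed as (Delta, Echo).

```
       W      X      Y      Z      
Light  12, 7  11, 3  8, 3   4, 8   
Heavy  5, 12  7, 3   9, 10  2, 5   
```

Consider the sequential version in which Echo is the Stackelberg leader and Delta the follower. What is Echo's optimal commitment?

Y

Work backward from Delta's decision.
- W → Delta plays Light (best of 12, 5); Echo gets 7.
- X → Delta plays Light (best of 11, 7); Echo gets 3.
- Y → Delta plays Heavy (best of 8, 9); Echo gets 10.
- Z → Delta plays Light (best of 4, 2); Echo gets 8.
Echo's induced payoffs are 7, 3, 10, 8, so Echo commits to Y. Subgame-perfect outcome: (Heavy, Y) with payoffs (9, 10).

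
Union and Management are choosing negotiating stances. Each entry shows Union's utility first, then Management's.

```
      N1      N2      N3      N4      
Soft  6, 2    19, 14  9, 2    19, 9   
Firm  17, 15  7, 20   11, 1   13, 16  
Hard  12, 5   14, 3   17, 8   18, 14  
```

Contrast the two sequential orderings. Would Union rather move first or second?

first

If Union leads: Management's best replies are Soft→N2, Firm→N2, Hard→N4; Union's induced payoffs 19, 7, 18; outcome (Soft, N2), payoffs (19, 14).
If Management leads: Union's best replies are N1→Firm, N2→Soft, N3→Hard, N4→Soft; Management's induced payoffs 15, 14, 8, 9; outcome (Firm, N1), payoffs (17, 15).
Union gets 19 moving first and 17 moving second, so Union prefers to move first.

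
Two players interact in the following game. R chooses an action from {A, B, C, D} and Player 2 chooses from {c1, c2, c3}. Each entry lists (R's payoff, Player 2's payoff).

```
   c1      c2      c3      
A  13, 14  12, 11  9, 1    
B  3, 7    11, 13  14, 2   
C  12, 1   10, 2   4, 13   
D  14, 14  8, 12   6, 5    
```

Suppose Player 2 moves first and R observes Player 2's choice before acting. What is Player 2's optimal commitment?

c1

R best-responds to each possible Player 2 move:
- c1 → R plays D (best of 13, 3, 12, 14); Player 2 gets 14.
- c2 → R plays A (best of 12, 11, 10, 8); Player 2 gets 11.
- c3 → R plays B (best of 9, 14, 4, 6); Player 2 gets 2.
Maximizing over 14, 11, 2, Player 2 chooses c1. Subgame-perfect outcome: (D, c1) with payoffs (14, 14).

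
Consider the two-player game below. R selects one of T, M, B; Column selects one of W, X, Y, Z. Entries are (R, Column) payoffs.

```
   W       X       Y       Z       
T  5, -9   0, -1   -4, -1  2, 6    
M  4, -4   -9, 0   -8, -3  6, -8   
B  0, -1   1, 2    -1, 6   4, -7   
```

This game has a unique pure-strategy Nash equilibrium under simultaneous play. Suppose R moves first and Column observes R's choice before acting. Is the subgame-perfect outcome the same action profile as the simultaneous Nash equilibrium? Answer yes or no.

Solve by backward induction (R leads).
- T: BR = Z, leader payoff 2.
- M: BR = X, leader payoff -9.
- B: BR = Y, leader payoff -1.
Among 2, -9, -1, the best is 2 at T. Subgame-perfect outcome: (T, Z) with payoffs (2, 6).
For the simultaneous game, intersect best replies.
R's best replies: W→T; X→B; Y→B; Z→M.
Column's best replies: T→Z; M→X; B→Y.
Only (B, Y) has each player best-responding; Nash payoffs (-1, 6).
Sequential outcome (T, Z) differs from the Nash profile (B, Y).

no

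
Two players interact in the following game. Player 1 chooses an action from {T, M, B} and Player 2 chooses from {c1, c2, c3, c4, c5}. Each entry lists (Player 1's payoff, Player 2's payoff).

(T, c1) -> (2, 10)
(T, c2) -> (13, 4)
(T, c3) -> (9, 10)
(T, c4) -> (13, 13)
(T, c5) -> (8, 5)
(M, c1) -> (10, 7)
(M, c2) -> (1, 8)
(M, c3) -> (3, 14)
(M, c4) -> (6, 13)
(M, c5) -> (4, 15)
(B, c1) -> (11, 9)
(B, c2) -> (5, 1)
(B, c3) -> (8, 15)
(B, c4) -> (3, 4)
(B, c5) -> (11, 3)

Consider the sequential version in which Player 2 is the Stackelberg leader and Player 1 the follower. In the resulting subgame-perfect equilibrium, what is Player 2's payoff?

13

Player 1 best-responds to each possible Player 2 move:
- c1: BR = B, leader payoff 9.
- c2: BR = T, leader payoff 4.
- c3: BR = T, leader payoff 10.
- c4: BR = T, leader payoff 13.
- c5: BR = B, leader payoff 3.
Maximizing over 9, 4, 10, 13, 3, Player 2 chooses c4. Subgame-perfect outcome: (T, c4) with payoffs (13, 13).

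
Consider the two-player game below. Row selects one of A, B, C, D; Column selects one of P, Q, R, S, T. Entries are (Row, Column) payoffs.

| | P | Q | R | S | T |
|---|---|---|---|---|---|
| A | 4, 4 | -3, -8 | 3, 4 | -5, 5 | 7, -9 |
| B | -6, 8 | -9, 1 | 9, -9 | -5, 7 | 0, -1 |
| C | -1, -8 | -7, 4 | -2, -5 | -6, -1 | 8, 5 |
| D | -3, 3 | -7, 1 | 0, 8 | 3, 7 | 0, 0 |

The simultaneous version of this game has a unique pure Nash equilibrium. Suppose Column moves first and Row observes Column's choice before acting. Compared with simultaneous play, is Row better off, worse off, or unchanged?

Backward induction with Column moving first.
- P: BR = A, leader payoff 4.
- Q: BR = A, leader payoff -8.
- R: BR = B, leader payoff -9.
- S: BR = D, leader payoff 7.
- T: BR = C, leader payoff 5.
Maximizing over 4, -8, -9, 7, 5, Column chooses S. Subgame-perfect outcome: (D, S) with payoffs (3, 7).
Now find the simultaneous Nash equilibrium.
Row's best replies: P→A; Q→A; R→B; S→D; T→C.
Column's best replies: A→S; B→P; C→T; D→R.
Only (C, T) has each player best-responding; Nash payoffs (8, 5).
Row earns 3 sequentially versus 8 at the Nash outcome: worse off.

worse off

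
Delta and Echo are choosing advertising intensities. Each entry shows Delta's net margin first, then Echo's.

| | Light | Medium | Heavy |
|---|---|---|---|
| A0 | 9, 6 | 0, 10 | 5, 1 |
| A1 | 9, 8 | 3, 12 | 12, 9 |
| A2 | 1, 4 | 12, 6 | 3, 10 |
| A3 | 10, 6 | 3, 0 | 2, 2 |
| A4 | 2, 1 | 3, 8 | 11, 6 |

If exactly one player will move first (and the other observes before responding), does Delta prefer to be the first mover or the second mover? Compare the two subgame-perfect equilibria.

second

If Delta leads: Echo's best replies are A0→Medium, A1→Medium, A2→Heavy, A3→Light, A4→Medium; Delta's induced payoffs 0, 3, 3, 10, 3; outcome (A3, Light), payoffs (10, 6).
If Echo leads: Delta's best replies are Light→A3, Medium→A2, Heavy→A1; Echo's induced payoffs 6, 6, 9; outcome (A1, Heavy), payoffs (12, 9).
Delta gets 10 moving first and 12 moving second, so Delta prefers to move second.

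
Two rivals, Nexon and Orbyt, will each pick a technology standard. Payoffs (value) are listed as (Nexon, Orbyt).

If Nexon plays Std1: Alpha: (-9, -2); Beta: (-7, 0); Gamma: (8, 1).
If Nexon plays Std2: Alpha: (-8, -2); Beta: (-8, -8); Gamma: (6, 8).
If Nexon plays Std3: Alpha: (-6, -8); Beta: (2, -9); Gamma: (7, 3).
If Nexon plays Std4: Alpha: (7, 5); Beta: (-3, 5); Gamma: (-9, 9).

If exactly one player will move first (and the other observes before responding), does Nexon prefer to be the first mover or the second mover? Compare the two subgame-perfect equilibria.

first

If Nexon leads: Orbyt's best replies are Std1→Gamma, Std2→Gamma, Std3→Gamma, Std4→Gamma; Nexon's induced payoffs 8, 6, 7, -9; outcome (Std1, Gamma), payoffs (8, 1).
If Orbyt leads: Nexon's best replies are Alpha→Std4, Beta→Std3, Gamma→Std1; Orbyt's induced payoffs 5, -9, 1; outcome (Std4, Alpha), payoffs (7, 5).
Nexon gets 8 moving first and 7 moving second, so Nexon prefers to move first.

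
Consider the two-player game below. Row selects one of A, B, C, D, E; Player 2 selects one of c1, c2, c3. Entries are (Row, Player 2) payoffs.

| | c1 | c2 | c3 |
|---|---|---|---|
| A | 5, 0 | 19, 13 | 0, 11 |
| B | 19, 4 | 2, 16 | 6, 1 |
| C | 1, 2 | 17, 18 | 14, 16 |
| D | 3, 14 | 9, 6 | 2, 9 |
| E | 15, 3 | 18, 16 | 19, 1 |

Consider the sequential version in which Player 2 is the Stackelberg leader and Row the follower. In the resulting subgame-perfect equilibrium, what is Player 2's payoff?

Row best-responds to each possible Player 2 move:
- c1: BR = B, leader payoff 4.
- c2: BR = A, leader payoff 13.
- c3: BR = E, leader payoff 1.
Player 2's induced payoffs are 4, 13, 1, so Player 2 commits to c2. Subgame-perfect outcome: (A, c2) with payoffs (19, 13).

13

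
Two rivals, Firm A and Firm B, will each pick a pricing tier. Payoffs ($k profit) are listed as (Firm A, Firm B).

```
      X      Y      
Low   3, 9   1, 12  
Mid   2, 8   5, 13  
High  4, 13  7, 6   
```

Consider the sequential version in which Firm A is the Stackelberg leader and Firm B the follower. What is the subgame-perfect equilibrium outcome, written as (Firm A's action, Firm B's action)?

Firm B best-responds to each possible Firm A move:
- Low → Firm B plays Y (best of 9, 12); Firm A gets 1.
- Mid → Firm B plays Y (best of 8, 13); Firm A gets 5.
- High → Firm B plays X (best of 13, 6); Firm A gets 4.
Firm A's induced payoffs are 1, 5, 4, so Firm A commits to Mid. Subgame-perfect outcome: (Mid, Y) with payoffs (5, 13).

(Mid, Y)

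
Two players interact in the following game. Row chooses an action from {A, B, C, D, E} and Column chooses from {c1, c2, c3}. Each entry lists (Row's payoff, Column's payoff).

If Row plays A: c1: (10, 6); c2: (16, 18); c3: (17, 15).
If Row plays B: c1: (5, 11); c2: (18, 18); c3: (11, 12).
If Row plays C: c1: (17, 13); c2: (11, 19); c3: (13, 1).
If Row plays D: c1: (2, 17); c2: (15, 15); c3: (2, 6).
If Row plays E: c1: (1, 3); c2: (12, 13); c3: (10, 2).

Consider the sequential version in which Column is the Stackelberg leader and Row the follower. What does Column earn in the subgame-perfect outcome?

Solve by backward induction (Column leads).
- c1: BR = C, leader payoff 13.
- c2: BR = B, leader payoff 18.
- c3: BR = A, leader payoff 15.
Column's induced payoffs are 13, 18, 15, so Column commits to c2. Subgame-perfect outcome: (B, c2) with payoffs (18, 18).

18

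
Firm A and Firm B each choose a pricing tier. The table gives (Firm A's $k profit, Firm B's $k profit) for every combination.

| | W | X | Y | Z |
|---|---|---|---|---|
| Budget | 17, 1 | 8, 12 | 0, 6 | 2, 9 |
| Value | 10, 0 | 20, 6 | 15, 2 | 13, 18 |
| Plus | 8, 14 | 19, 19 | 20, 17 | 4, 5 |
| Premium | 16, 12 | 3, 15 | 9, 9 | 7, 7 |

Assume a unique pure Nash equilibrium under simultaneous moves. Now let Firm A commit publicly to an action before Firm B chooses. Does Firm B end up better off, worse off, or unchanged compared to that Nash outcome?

better off

Work backward from Firm B's decision.
- Budget: Firm B compares 1, 12, 6, 9 and picks X; Firm A would get 8.
- Value: Firm B compares 0, 6, 2, 18 and picks Z; Firm A would get 13.
- Plus: Firm B compares 14, 19, 17, 5 and picks X; Firm A would get 19.
- Premium: Firm B compares 12, 15, 9, 7 and picks X; Firm A would get 3.
Firm A's induced payoffs are 8, 13, 19, 3, so Firm A commits to Plus. Subgame-perfect outcome: (Plus, X) with payoffs (19, 19).
For the simultaneous game, intersect best replies.
Firm A's best replies: W→Budget; X→Value; Y→Plus; Z→Value.
Firm B's best replies: Budget→X; Value→Z; Plus→X; Premium→X.
The unique mutual best reply is (Value, Z), giving (13, 18).
Firm B earns 19 sequentially versus 18 at the Nash outcome: better off.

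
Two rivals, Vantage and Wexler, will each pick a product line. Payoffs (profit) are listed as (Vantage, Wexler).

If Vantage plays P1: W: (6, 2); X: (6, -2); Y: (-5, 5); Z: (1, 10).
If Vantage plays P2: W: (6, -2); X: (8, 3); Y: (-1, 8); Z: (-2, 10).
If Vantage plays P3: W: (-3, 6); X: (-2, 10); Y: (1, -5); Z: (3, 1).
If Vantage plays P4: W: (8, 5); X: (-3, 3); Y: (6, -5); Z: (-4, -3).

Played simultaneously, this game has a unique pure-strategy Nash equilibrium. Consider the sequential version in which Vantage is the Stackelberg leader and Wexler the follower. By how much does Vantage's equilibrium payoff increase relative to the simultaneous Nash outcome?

0

Wexler best-responds to each possible Vantage move:
- P1 → Wexler plays Z (best of 2, -2, 5, 10); Vantage gets 1.
- P2 → Wexler plays Z (best of -2, 3, 8, 10); Vantage gets -2.
- P3 → Wexler plays X (best of 6, 10, -5, 1); Vantage gets -2.
- P4 → Wexler plays W (best of 5, 3, -5, -3); Vantage gets 8.
Maximizing over 1, -2, -2, 8, Vantage chooses P4. Subgame-perfect outcome: (P4, W) with payoffs (8, 5).
For the simultaneous game, intersect best replies.
Vantage's best replies: W→P4; X→P2; Y→P4; Z→P3.
Wexler's best replies: P1→Z; P2→Z; P3→X; P4→W.
Only (P4, W) has each player best-responding; Nash payoffs (8, 5).
Vantage's commitment gain: 8 − 8 = 0.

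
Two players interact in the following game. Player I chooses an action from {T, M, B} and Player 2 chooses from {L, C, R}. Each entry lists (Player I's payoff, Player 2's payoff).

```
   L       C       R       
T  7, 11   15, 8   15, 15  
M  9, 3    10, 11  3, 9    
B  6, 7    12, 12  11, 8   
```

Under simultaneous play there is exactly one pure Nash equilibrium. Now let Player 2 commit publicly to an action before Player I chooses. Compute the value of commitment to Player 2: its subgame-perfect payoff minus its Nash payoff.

Solve by backward induction (Player 2 leads).
- L → Player I plays M (best of 7, 9, 6); Player 2 gets 3.
- C → Player I plays T (best of 15, 10, 12); Player 2 gets 8.
- R → Player I plays T (best of 15, 3, 11); Player 2 gets 15.
Player 2's induced payoffs are 3, 8, 15, so Player 2 commits to R. Subgame-perfect outcome: (T, R) with payoffs (15, 15).
Now find the simultaneous Nash equilibrium.
Player I's best replies: L→M; C→T; R→T.
Player 2's best replies: T→R; M→C; B→C.
The unique mutual best reply is (T, R), giving (15, 15).
Player 2's commitment gain: 15 − 15 = 0.

0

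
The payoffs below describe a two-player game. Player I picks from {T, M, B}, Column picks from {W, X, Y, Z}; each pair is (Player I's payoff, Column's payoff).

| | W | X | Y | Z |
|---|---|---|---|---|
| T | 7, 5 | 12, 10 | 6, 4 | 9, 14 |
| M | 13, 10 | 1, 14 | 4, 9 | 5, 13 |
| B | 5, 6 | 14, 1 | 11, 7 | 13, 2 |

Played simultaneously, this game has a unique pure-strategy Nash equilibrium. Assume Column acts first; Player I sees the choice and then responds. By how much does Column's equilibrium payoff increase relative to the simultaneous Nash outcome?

3

Solve by backward induction (Column leads).
- W: BR = M, leader payoff 10.
- X: BR = B, leader payoff 1.
- Y: BR = B, leader payoff 7.
- Z: BR = B, leader payoff 2.
Column's induced payoffs are 10, 1, 7, 2, so Column commits to W. Subgame-perfect outcome: (M, W) with payoffs (13, 10).
For the simultaneous game, intersect best replies.
Player I's best replies: W→M; X→B; Y→B; Z→B.
Column's best replies: T→Z; M→X; B→Y.
The unique mutual best reply is (B, Y), giving (11, 7).
Column's commitment gain: 10 − 7 = 3.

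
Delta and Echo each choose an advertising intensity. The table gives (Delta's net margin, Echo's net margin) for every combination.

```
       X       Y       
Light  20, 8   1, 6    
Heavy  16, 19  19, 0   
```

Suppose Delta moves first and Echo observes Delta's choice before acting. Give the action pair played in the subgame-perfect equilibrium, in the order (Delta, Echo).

Solve by backward induction (Delta leads).
- Light → Echo plays X (best of 8, 6); Delta gets 20.
- Heavy → Echo plays X (best of 19, 0); Delta gets 16.
Among 20, 16, the best is 20 at Light. Subgame-perfect outcome: (Light, X) with payoffs (20, 8).

(Light, X)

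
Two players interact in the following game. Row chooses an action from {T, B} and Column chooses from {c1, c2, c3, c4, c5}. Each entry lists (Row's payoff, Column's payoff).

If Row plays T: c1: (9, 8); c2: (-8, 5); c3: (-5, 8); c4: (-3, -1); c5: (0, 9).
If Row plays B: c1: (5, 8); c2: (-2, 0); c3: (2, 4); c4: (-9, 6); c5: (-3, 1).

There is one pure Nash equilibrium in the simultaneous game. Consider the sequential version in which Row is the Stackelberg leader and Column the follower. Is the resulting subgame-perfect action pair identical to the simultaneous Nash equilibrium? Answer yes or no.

Solve by backward induction (Row leads).
- T: Column compares 8, 5, 8, -1, 9 and picks c5; Row would get 0.
- B: Column compares 8, 0, 4, 6, 1 and picks c1; Row would get 5.
Maximizing over 0, 5, Row chooses B. Subgame-perfect outcome: (B, c1) with payoffs (5, 8).
Now find the simultaneous Nash equilibrium.
Row's best replies: c1→T; c2→B; c3→B; c4→T; c5→T.
Column's best replies: T→c5; B→c1.
Only (T, c5) has each player best-responding; Nash payoffs (0, 9).
Sequential outcome (B, c1) differs from the Nash profile (T, c5).

no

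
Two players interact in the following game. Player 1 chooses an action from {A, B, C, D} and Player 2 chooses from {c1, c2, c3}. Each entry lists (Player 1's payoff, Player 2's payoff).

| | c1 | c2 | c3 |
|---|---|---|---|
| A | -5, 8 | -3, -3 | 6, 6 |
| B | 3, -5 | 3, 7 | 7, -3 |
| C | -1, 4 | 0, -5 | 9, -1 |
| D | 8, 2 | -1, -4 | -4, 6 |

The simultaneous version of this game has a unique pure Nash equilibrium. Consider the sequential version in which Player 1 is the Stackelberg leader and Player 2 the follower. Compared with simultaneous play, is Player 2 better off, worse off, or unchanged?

Backward induction with Player 1 moving first.
- A: BR = c1, leader payoff -5.
- B: BR = c2, leader payoff 3.
- C: BR = c1, leader payoff -1.
- D: BR = c3, leader payoff -4.
Among -5, 3, -1, -4, the best is 3 at B. Subgame-perfect outcome: (B, c2) with payoffs (3, 7).
Under simultaneous play:
Player 1's best replies: c1→D; c2→B; c3→C.
Player 2's best replies: A→c1; B→c2; C→c1; D→c3.
Only (B, c2) has each player best-responding; Nash payoffs (3, 7).
Player 2 earns 7 sequentially versus 7 at the Nash outcome: unchanged.

unchanged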